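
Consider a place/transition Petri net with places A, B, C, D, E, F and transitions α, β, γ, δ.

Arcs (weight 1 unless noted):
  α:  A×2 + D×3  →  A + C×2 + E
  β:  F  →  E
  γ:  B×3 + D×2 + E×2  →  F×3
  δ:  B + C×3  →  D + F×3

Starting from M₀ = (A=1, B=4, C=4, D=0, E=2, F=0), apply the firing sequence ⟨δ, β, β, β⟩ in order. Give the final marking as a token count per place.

(A=1, B=3, C=1, D=1, E=5, F=0)

step 1: fire δ:  (A=1, B=4, C=4, D=0, E=2, F=0) → (A=1, B=3, C=1, D=1, E=2, F=3)
step 2: fire β:  (A=1, B=3, C=1, D=1, E=2, F=3) → (A=1, B=3, C=1, D=1, E=3, F=2)
step 3: fire β:  (A=1, B=3, C=1, D=1, E=3, F=2) → (A=1, B=3, C=1, D=1, E=4, F=1)
step 4: fire β:  (A=1, B=3, C=1, D=1, E=4, F=1) → (A=1, B=3, C=1, D=1, E=5, F=0)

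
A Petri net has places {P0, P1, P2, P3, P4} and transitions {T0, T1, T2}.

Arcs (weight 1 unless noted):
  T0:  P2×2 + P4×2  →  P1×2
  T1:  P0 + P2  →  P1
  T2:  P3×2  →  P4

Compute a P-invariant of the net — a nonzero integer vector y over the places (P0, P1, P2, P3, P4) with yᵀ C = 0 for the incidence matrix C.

Incidence matrix C (rows=places, cols=transitions):
       T0   T1   T2
   P0   0   -1    0
   P1   2    1    0
   P2  -2   -1    0
   P3   0    0   -2
   P4  -2    0    1

Candidate y = [0, 1, 1, 0, 0]; check y·C column-wise:
  col T0: 1·2 + 1·-2 + 0·-2 = 0
  col T1: 0·-1 + 1·1 + 1·-1 = 0
  col T2: 1·0 + 1·0 + 0·-2 + 0·1 = 0

y = (P0:0, P1:1, P2:1, P3:0, P4:0)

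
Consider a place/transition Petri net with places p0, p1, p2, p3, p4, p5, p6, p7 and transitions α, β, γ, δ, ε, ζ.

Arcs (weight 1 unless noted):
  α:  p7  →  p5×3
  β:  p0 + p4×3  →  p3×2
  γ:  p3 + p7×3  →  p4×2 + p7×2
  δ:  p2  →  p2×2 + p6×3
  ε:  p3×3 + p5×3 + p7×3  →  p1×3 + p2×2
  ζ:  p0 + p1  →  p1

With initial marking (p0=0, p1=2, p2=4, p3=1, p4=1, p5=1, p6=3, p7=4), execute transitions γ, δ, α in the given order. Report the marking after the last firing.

step 1: fire γ:  (p0=0, p1=2, p2=4, p3=1, p4=1, p5=1, p6=3, p7=4) → (p0=0, p1=2, p2=4, p3=0, p4=3, p5=1, p6=3, p7=3)
step 2: fire δ:  (p0=0, p1=2, p2=4, p3=0, p4=3, p5=1, p6=3, p7=3) → (p0=0, p1=2, p2=5, p3=0, p4=3, p5=1, p6=6, p7=3)
step 3: fire α:  (p0=0, p1=2, p2=5, p3=0, p4=3, p5=1, p6=6, p7=3) → (p0=0, p1=2, p2=5, p3=0, p4=3, p5=4, p6=6, p7=2)

(p0=0, p1=2, p2=5, p3=0, p4=3, p5=4, p6=6, p7=2)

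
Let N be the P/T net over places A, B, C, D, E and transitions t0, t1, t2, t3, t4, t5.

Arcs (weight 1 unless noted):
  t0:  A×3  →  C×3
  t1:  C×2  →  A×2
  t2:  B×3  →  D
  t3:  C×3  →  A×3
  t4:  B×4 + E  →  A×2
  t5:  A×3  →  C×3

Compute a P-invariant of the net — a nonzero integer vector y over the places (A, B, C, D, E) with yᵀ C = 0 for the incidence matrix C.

y = (A:2, B:1, C:2, D:3, E:0)

Incidence matrix C (rows=places, cols=transitions):
       t0   t1   t2   t3   t4   t5
    A  -3    2    0    3    2   -3
    B   0    0   -3    0   -4    0
    C   3   -2    0   -3    0    3
    D   0    0    1    0    0    0
    E   0    0    0    0   -1    0

Candidate y = [2, 1, 2, 3, 0]; check y·C column-wise:
  col t0: 2·-3 + 1·0 + 2·3 + 3·0 = 0
  col t1: 2·2 + 1·0 + 2·-2 + 3·0 = 0
  col t2: 2·0 + 1·-3 + 2·0 + 3·1 = 0
  col t3: 2·3 + 1·0 + 2·-3 + 3·0 = 0
  col t4: 2·2 + 1·-4 + 2·0 + 3·0 + 0·-1 = 0
  col t5: 2·-3 + 1·0 + 2·3 + 3·0 = 0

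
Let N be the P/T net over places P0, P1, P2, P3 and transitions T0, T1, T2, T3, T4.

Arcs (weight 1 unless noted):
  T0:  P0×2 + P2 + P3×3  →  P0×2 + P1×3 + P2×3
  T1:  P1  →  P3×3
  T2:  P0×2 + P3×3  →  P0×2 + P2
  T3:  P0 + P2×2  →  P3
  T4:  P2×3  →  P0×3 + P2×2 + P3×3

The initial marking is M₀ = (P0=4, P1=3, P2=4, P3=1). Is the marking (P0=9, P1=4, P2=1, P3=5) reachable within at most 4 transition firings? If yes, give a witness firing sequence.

NO — not reachable within 4 firings

depth 0: 1 marking
depth 1: 4 markings reached so far
depth 2: 14 markings reached so far
depth 3: 32 markings reached so far
depth 4: 65 markings reached so far
target is not among the 65 markings reachable within 4 steps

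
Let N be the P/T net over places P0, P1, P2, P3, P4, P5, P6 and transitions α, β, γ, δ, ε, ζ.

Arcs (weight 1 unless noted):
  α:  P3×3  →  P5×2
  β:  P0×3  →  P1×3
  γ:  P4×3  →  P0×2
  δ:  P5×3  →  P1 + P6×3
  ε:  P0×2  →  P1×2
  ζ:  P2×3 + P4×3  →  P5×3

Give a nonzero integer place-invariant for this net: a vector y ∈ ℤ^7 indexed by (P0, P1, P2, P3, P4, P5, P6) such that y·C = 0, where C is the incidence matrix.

Incidence matrix C (rows=places, cols=transitions):
        α    β    γ    δ    ε    ζ
   P0   0   -3    2    0   -2    0
   P1   0    3    0    1    2    0
   P2   0    0    0    0    0   -3
   P3  -3    0    0    0    0    0
   P4   0    0   -3    0    0   -3
   P5   2    0    0   -3    0    3
   P6   0    0    0    3    0    0

Candidate y = [9, 9, -3, 2, 6, 3, 0]; check y·C column-wise:
  col α: 9·0 + 9·0 + -3·0 + 2·-3 + 6·0 + 3·2 = 0
  col β: 9·-3 + 9·3 + -3·0 + 2·0 + 6·0 + 3·0 = 0
  col γ: 9·2 + 9·0 + -3·0 + 2·0 + 6·-3 + 3·0 = 0
  col δ: 9·0 + 9·1 + -3·0 + 2·0 + 6·0 + 3·-3 + 0·3 = 0
  col ε: 9·-2 + 9·2 + -3·0 + 2·0 + 6·0 + 3·0 = 0
  col ζ: 9·0 + 9·0 + -3·-3 + 2·0 + 6·-3 + 3·3 = 0

y = (P0:9, P1:9, P2:-3, P3:2, P4:6, P5:3, P6:0)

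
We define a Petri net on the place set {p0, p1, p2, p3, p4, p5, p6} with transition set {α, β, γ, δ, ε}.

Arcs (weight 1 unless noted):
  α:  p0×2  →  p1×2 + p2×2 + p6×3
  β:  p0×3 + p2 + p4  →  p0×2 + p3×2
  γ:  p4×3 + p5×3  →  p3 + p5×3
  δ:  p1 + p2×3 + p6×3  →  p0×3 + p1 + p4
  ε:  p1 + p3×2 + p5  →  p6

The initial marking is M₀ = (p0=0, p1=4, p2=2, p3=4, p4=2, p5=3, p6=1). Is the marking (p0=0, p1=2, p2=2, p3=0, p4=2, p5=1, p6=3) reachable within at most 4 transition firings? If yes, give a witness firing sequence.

YES — reachable via ⟨ε, ε⟩ (2 firings)

step 1: fire ε:  (p0=0, p1=4, p2=2, p3=4, p4=2, p5=3, p6=1) → (p0=0, p1=3, p2=2, p3=2, p4=2, p5=2, p6=2)
step 2: fire ε:  (p0=0, p1=3, p2=2, p3=2, p4=2, p5=2, p6=2) → (p0=0, p1=2, p2=2, p3=0, p4=2, p5=1, p6=3)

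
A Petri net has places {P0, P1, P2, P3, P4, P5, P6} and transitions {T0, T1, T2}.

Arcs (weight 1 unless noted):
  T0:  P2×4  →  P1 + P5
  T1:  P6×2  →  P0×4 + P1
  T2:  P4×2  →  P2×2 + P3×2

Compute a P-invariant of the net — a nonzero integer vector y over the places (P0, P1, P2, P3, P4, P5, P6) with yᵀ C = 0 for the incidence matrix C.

y = (P0:1, P1:-4, P2:-1, P3:1, P4:0, P5:0, P6:0)

Incidence matrix C (rows=places, cols=transitions):
       T0   T1   T2
   P0   0    4    0
   P1   1    1    0
   P2  -4    0    2
   P3   0    0    2
   P4   0    0   -2
   P5   1    0    0
   P6   0   -2    0

Candidate y = [1, -4, -1, 1, 0, 0, 0]; check y·C column-wise:
  col T0: 1·0 + -4·1 + -1·-4 + 1·0 + 0·1 = 0
  col T1: 1·4 + -4·1 + -1·0 + 1·0 + 0·-2 = 0
  col T2: 1·0 + -4·0 + -1·2 + 1·2 + 0·-2 = 0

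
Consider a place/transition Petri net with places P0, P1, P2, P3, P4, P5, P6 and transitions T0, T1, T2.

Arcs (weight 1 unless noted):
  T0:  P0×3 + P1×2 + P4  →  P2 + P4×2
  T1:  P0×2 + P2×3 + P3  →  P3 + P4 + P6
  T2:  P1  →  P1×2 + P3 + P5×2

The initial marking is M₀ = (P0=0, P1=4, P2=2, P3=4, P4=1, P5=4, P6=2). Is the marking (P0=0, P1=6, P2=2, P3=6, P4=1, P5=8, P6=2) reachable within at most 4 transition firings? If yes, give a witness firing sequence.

step 1: fire T2:  (P0=0, P1=4, P2=2, P3=4, P4=1, P5=4, P6=2) → (P0=0, P1=5, P2=2, P3=5, P4=1, P5=6, P6=2)
step 2: fire T2:  (P0=0, P1=5, P2=2, P3=5, P4=1, P5=6, P6=2) → (P0=0, P1=6, P2=2, P3=6, P4=1, P5=8, P6=2)

YES — reachable via ⟨T2, T2⟩ (2 firings)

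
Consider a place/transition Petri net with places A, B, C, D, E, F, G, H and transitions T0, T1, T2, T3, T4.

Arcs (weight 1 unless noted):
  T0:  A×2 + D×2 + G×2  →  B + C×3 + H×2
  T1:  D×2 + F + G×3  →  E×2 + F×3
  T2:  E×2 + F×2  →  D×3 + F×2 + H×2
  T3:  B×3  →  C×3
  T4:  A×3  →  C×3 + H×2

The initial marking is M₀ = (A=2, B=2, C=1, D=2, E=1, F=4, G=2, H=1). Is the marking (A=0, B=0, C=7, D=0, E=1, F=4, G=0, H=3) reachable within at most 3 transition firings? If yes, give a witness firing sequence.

YES — reachable via ⟨T0, T3⟩ (2 firings)

step 1: fire T0:  (A=2, B=2, C=1, D=2, E=1, F=4, G=2, H=1) → (A=0, B=3, C=4, D=0, E=1, F=4, G=0, H=3)
step 2: fire T3:  (A=0, B=3, C=4, D=0, E=1, F=4, G=0, H=3) → (A=0, B=0, C=7, D=0, E=1, F=4, G=0, H=3)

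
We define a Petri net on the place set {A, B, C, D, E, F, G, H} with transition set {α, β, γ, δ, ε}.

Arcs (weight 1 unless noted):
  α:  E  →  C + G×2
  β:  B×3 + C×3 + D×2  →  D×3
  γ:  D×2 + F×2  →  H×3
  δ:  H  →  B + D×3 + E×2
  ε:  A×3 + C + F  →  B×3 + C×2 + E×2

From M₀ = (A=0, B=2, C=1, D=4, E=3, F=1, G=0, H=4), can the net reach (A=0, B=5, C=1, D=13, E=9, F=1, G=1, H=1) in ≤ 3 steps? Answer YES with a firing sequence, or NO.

depth 0: 1 marking
depth 1: 3 markings reached so far
depth 2: 6 markings reached so far
depth 3: 10 markings reached so far
target is not among the 10 markings reachable within 3 steps

NO — not reachable within 3 firings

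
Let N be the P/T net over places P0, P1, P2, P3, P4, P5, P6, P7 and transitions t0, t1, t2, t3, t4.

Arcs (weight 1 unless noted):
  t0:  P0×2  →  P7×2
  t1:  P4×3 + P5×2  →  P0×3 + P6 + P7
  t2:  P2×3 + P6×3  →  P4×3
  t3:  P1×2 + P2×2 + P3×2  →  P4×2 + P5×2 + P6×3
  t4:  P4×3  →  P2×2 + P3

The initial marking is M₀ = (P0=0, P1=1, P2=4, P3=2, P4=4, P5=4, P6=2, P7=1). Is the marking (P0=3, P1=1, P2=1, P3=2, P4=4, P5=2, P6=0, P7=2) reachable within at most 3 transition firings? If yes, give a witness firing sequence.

YES — reachable via ⟨t1, t2⟩ (2 firings)

step 1: fire t1:  (P0=0, P1=1, P2=4, P3=2, P4=4, P5=4, P6=2, P7=1) → (P0=3, P1=1, P2=4, P3=2, P4=1, P5=2, P6=3, P7=2)
step 2: fire t2:  (P0=3, P1=1, P2=4, P3=2, P4=1, P5=2, P6=3, P7=2) → (P0=3, P1=1, P2=1, P3=2, P4=4, P5=2, P6=0, P7=2)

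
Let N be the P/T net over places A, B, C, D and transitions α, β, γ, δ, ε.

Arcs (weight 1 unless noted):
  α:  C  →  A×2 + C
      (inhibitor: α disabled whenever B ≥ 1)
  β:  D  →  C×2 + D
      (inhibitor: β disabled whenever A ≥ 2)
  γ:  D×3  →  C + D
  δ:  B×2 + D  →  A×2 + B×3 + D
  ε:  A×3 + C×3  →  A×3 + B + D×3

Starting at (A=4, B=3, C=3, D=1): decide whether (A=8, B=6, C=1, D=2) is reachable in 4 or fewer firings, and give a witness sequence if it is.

step 1: fire δ:  (A=4, B=3, C=3, D=1) → (A=6, B=4, C=3, D=1)
step 2: fire δ:  (A=6, B=4, C=3, D=1) → (A=8, B=5, C=3, D=1)
step 3: fire ε:  (A=8, B=5, C=3, D=1) → (A=8, B=6, C=0, D=4)
step 4: fire γ:  (A=8, B=6, C=0, D=4) → (A=8, B=6, C=1, D=2)

YES — reachable via ⟨δ, δ, ε, γ⟩ (4 firings)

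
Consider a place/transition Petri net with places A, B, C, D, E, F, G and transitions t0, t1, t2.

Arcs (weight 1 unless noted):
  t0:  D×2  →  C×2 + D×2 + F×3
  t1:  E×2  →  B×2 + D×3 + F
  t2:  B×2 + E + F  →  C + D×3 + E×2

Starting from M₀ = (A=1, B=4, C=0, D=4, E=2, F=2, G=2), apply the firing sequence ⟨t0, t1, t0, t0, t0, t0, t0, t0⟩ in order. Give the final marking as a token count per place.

(A=1, B=6, C=14, D=7, E=0, F=24, G=2)

step 1: fire t0:  (A=1, B=4, C=0, D=4, E=2, F=2, G=2) → (A=1, B=4, C=2, D=4, E=2, F=5, G=2)
step 2: fire t1:  (A=1, B=4, C=2, D=4, E=2, F=5, G=2) → (A=1, B=6, C=2, D=7, E=0, F=6, G=2)
step 3: fire t0:  (A=1, B=6, C=2, D=7, E=0, F=6, G=2) → (A=1, B=6, C=4, D=7, E=0, F=9, G=2)
step 4: fire t0:  (A=1, B=6, C=4, D=7, E=0, F=9, G=2) → (A=1, B=6, C=6, D=7, E=0, F=12, G=2)
step 5: fire t0:  (A=1, B=6, C=6, D=7, E=0, F=12, G=2) → (A=1, B=6, C=8, D=7, E=0, F=15, G=2)
step 6: fire t0:  (A=1, B=6, C=8, D=7, E=0, F=15, G=2) → (A=1, B=6, C=10, D=7, E=0, F=18, G=2)
step 7: fire t0:  (A=1, B=6, C=10, D=7, E=0, F=18, G=2) → (A=1, B=6, C=12, D=7, E=0, F=21, G=2)
step 8: fire t0:  (A=1, B=6, C=12, D=7, E=0, F=21, G=2) → (A=1, B=6, C=14, D=7, E=0, F=24, G=2)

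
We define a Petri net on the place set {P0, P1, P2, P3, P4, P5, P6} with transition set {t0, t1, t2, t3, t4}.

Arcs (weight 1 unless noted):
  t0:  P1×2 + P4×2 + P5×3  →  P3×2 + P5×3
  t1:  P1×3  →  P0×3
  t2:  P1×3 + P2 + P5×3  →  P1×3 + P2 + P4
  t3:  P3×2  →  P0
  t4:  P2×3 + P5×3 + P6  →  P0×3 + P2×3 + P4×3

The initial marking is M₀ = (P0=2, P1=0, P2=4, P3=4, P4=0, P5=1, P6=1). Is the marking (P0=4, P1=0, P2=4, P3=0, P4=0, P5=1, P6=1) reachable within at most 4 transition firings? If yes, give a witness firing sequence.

step 1: fire t3:  (P0=2, P1=0, P2=4, P3=4, P4=0, P5=1, P6=1) → (P0=3, P1=0, P2=4, P3=2, P4=0, P5=1, P6=1)
step 2: fire t3:  (P0=3, P1=0, P2=4, P3=2, P4=0, P5=1, P6=1) → (P0=4, P1=0, P2=4, P3=0, P4=0, P5=1, P6=1)

YES — reachable via ⟨t3, t3⟩ (2 firings)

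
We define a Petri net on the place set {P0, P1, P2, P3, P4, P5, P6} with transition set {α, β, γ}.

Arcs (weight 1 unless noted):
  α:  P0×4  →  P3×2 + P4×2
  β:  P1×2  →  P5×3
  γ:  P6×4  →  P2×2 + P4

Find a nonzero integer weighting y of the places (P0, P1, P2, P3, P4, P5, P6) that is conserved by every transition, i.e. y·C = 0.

y = (P0:1, P1:0, P2:0, P3:2, P4:0, P5:0, P6:0)

Incidence matrix C (rows=places, cols=transitions):
        α    β    γ
   P0  -4    0    0
   P1   0   -2    0
   P2   0    0    2
   P3   2    0    0
   P4   2    0    1
   P5   0    3    0
   P6   0    0   -4

Candidate y = [1, 0, 0, 2, 0, 0, 0]; check y·C column-wise:
  col α: 1·-4 + 2·2 + 0·2 = 0
  col β: 1·0 + 0·-2 + 2·0 + 0·3 = 0
  col γ: 1·0 + 0·2 + 2·0 + 0·1 + 0·-4 = 0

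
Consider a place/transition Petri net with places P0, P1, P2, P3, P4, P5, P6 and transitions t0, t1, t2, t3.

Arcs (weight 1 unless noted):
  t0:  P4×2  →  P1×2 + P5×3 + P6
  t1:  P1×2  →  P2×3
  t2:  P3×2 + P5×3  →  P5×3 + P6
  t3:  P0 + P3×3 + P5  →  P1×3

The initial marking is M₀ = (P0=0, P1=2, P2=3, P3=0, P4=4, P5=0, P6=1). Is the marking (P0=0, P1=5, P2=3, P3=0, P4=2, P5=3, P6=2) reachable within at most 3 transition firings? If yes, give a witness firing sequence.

NO — not reachable within 3 firings

depth 0: 1 marking
depth 1: 3 markings reached so far
depth 2: 5 markings reached so far
depth 3: 7 markings reached so far
target is not among the 7 markings reachable within 3 steps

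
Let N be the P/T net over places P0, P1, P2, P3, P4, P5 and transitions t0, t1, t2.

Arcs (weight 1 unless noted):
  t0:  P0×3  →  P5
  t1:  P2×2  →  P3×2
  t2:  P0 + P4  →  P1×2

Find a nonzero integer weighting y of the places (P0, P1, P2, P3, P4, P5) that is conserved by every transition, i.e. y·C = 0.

y = (P0:0, P1:0, P2:1, P3:1, P4:0, P5:0)

Incidence matrix C (rows=places, cols=transitions):
       t0   t1   t2
   P0  -3    0   -1
   P1   0    0    2
   P2   0   -2    0
   P3   0    2    0
   P4   0    0   -1
   P5   1    0    0

Candidate y = [0, 0, 1, 1, 0, 0]; check y·C column-wise:
  col t0: 0·-3 + 1·0 + 1·0 + 0·1 = 0
  col t1: 1·-2 + 1·2 = 0
  col t2: 0·-1 + 0·2 + 1·0 + 1·0 + 0·-1 = 0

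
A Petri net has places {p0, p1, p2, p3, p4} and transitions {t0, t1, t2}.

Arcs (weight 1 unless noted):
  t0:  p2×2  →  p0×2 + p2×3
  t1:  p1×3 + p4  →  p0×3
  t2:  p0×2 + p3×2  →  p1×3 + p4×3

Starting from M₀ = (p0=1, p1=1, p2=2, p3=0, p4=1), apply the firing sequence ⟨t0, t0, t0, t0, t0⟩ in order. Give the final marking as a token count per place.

(p0=11, p1=1, p2=7, p3=0, p4=1)

step 1: fire t0:  (p0=1, p1=1, p2=2, p3=0, p4=1) → (p0=3, p1=1, p2=3, p3=0, p4=1)
step 2: fire t0:  (p0=3, p1=1, p2=3, p3=0, p4=1) → (p0=5, p1=1, p2=4, p3=0, p4=1)
step 3: fire t0:  (p0=5, p1=1, p2=4, p3=0, p4=1) → (p0=7, p1=1, p2=5, p3=0, p4=1)
step 4: fire t0:  (p0=7, p1=1, p2=5, p3=0, p4=1) → (p0=9, p1=1, p2=6, p3=0, p4=1)
step 5: fire t0:  (p0=9, p1=1, p2=6, p3=0, p4=1) → (p0=11, p1=1, p2=7, p3=0, p4=1)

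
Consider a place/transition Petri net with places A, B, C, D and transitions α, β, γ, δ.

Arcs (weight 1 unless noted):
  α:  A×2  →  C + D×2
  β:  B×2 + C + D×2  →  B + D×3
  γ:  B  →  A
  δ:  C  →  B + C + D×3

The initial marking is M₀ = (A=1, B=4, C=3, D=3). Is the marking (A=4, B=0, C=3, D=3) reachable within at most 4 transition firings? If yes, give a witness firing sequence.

depth 0: 1 marking
depth 1: 4 markings reached so far
depth 2: 11 markings reached so far
depth 3: 24 markings reached so far
depth 4: 44 markings reached so far
target is not among the 44 markings reachable within 4 steps

NO — not reachable within 4 firings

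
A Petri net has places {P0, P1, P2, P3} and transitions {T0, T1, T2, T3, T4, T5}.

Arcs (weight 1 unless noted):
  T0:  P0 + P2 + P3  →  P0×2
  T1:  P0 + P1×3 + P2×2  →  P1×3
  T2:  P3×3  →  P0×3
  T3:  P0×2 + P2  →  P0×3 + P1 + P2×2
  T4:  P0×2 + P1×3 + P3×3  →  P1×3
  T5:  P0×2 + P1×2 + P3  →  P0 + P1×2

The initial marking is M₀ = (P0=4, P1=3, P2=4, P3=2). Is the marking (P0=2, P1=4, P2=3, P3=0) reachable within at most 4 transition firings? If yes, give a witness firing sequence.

YES — reachable via ⟨T1, T3, T5, T5⟩ (4 firings)

step 1: fire T1:  (P0=4, P1=3, P2=4, P3=2) → (P0=3, P1=3, P2=2, P3=2)
step 2: fire T3:  (P0=3, P1=3, P2=2, P3=2) → (P0=4, P1=4, P2=3, P3=2)
step 3: fire T5:  (P0=4, P1=4, P2=3, P3=2) → (P0=3, P1=4, P2=3, P3=1)
step 4: fire T5:  (P0=3, P1=4, P2=3, P3=1) → (P0=2, P1=4, P2=3, P3=0)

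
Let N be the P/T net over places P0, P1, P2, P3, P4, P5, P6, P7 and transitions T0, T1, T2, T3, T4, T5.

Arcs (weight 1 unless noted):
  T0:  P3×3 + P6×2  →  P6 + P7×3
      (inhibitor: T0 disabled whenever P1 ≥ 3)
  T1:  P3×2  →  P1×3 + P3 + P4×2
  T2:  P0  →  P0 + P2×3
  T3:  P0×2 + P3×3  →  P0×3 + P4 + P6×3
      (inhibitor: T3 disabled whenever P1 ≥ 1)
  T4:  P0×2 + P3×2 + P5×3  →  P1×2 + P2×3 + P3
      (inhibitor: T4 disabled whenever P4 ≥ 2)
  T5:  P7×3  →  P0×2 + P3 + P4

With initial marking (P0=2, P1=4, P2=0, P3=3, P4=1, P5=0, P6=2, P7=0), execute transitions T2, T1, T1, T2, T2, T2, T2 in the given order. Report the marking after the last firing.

(P0=2, P1=10, P2=15, P3=1, P4=5, P5=0, P6=2, P7=0)

step 1: fire T2:  (P0=2, P1=4, P2=0, P3=3, P4=1, P5=0, P6=2, P7=0) → (P0=2, P1=4, P2=3, P3=3, P4=1, P5=0, P6=2, P7=0)
step 2: fire T1:  (P0=2, P1=4, P2=3, P3=3, P4=1, P5=0, P6=2, P7=0) → (P0=2, P1=7, P2=3, P3=2, P4=3, P5=0, P6=2, P7=0)
step 3: fire T1:  (P0=2, P1=7, P2=3, P3=2, P4=3, P5=0, P6=2, P7=0) → (P0=2, P1=10, P2=3, P3=1, P4=5, P5=0, P6=2, P7=0)
step 4: fire T2:  (P0=2, P1=10, P2=3, P3=1, P4=5, P5=0, P6=2, P7=0) → (P0=2, P1=10, P2=6, P3=1, P4=5, P5=0, P6=2, P7=0)
step 5: fire T2:  (P0=2, P1=10, P2=6, P3=1, P4=5, P5=0, P6=2, P7=0) → (P0=2, P1=10, P2=9, P3=1, P4=5, P5=0, P6=2, P7=0)
step 6: fire T2:  (P0=2, P1=10, P2=9, P3=1, P4=5, P5=0, P6=2, P7=0) → (P0=2, P1=10, P2=12, P3=1, P4=5, P5=0, P6=2, P7=0)
step 7: fire T2:  (P0=2, P1=10, P2=12, P3=1, P4=5, P5=0, P6=2, P7=0) → (P0=2, P1=10, P2=15, P3=1, P4=5, P5=0, P6=2, P7=0)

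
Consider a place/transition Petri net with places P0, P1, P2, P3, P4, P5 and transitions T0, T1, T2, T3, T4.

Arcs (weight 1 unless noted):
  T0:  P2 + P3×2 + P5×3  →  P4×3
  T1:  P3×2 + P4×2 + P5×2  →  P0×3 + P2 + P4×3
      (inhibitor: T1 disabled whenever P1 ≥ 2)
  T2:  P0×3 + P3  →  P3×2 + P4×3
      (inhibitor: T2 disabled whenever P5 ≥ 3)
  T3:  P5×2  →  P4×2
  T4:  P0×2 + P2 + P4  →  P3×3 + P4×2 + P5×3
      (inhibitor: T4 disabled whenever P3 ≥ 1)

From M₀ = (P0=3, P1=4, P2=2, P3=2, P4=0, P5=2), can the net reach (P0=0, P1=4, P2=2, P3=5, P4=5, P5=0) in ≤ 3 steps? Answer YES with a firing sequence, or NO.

NO — not reachable within 3 firings

depth 0: 1 marking
depth 1: 3 markings reached so far
depth 2: 4 markings reached so far
depth 3: 4 markings reached so far
(frontier empty at depth 3; search complete)
target is not among the 4 markings reachable within 3 steps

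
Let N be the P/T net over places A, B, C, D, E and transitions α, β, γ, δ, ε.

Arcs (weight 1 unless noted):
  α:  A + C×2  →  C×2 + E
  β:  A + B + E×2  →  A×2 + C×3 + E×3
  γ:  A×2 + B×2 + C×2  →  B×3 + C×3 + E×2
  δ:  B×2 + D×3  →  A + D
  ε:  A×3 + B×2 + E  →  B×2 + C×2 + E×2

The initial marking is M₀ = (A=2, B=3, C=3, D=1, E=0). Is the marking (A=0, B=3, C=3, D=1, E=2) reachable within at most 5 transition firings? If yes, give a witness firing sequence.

YES — reachable via ⟨α, α⟩ (2 firings)

step 1: fire α:  (A=2, B=3, C=3, D=1, E=0) → (A=1, B=3, C=3, D=1, E=1)
step 2: fire α:  (A=1, B=3, C=3, D=1, E=1) → (A=0, B=3, C=3, D=1, E=2)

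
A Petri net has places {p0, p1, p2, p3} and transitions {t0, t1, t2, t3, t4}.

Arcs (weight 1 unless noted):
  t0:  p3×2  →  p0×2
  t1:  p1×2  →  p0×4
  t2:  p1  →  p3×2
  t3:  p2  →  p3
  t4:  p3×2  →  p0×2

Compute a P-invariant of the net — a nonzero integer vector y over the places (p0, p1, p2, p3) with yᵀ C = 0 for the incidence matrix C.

y = (p0:1, p1:2, p2:1, p3:1)

Incidence matrix C (rows=places, cols=transitions):
       t0   t1   t2   t3   t4
   p0   2    4    0    0    2
   p1   0   -2   -1    0    0
   p2   0    0    0   -1    0
   p3  -2    0    2    1   -2

Candidate y = [1, 2, 1, 1]; check y·C column-wise:
  col t0: 1·2 + 2·0 + 1·0 + 1·-2 = 0
  col t1: 1·4 + 2·-2 + 1·0 + 1·0 = 0
  col t2: 1·0 + 2·-1 + 1·0 + 1·2 = 0
  col t3: 1·0 + 2·0 + 1·-1 + 1·1 = 0
  col t4: 1·2 + 2·0 + 1·0 + 1·-2 = 0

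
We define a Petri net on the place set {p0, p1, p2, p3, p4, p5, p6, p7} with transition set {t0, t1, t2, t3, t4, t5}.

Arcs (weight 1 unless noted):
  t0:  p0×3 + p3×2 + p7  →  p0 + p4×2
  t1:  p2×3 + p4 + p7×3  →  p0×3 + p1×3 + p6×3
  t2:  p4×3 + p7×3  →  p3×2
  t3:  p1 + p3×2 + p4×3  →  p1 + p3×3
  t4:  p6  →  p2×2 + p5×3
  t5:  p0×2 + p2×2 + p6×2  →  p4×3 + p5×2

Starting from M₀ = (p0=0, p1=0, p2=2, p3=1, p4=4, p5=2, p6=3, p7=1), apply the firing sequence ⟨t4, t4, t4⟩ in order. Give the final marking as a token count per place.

(p0=0, p1=0, p2=8, p3=1, p4=4, p5=11, p6=0, p7=1)

step 1: fire t4:  (p0=0, p1=0, p2=2, p3=1, p4=4, p5=2, p6=3, p7=1) → (p0=0, p1=0, p2=4, p3=1, p4=4, p5=5, p6=2, p7=1)
step 2: fire t4:  (p0=0, p1=0, p2=4, p3=1, p4=4, p5=5, p6=2, p7=1) → (p0=0, p1=0, p2=6, p3=1, p4=4, p5=8, p6=1, p7=1)
step 3: fire t4:  (p0=0, p1=0, p2=6, p3=1, p4=4, p5=8, p6=1, p7=1) → (p0=0, p1=0, p2=8, p3=1, p4=4, p5=11, p6=0, p7=1)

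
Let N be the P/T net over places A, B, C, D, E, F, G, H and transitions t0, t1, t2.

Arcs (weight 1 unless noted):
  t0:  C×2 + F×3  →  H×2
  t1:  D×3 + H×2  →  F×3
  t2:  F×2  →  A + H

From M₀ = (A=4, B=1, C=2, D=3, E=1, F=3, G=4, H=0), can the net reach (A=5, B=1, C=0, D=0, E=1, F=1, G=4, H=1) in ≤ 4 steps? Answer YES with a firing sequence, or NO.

step 1: fire t0:  (A=4, B=1, C=2, D=3, E=1, F=3, G=4, H=0) → (A=4, B=1, C=0, D=3, E=1, F=0, G=4, H=2)
step 2: fire t1:  (A=4, B=1, C=0, D=3, E=1, F=0, G=4, H=2) → (A=4, B=1, C=0, D=0, E=1, F=3, G=4, H=0)
step 3: fire t2:  (A=4, B=1, C=0, D=0, E=1, F=3, G=4, H=0) → (A=5, B=1, C=0, D=0, E=1, F=1, G=4, H=1)

YES — reachable via ⟨t0, t1, t2⟩ (3 firings)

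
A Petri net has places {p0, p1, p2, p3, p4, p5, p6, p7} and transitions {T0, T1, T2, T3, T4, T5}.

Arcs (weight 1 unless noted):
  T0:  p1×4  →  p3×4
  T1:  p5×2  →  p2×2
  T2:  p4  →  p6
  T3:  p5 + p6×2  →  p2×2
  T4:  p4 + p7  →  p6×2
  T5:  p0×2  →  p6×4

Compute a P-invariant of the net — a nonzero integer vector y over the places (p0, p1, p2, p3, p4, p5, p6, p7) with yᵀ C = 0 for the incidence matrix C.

Incidence matrix C (rows=places, cols=transitions):
       T0   T1   T2   T3   T4   T5
   p0   0    0    0    0    0   -2
   p1  -4    0    0    0    0    0
   p2   0    2    0    2    0    0
   p3   4    0    0    0    0    0
   p4   0    0   -1    0   -1    0
   p5   0   -2    0   -1    0    0
   p6   0    0    1   -2    2    4
   p7   0    0    0    0   -1    0

Candidate y = [0, 1, 0, 1, 0, 0, 0, 0]; check y·C column-wise:
  col T0: 1·-4 + 1·4 = 0
  col T1: 1·0 + 0·2 + 1·0 + 0·-2 = 0
  col T2: 1·0 + 1·0 + 0·-1 + 0·1 = 0
  col T3: 1·0 + 0·2 + 1·0 + 0·-1 + 0·-2 = 0
  col T4: 1·0 + 1·0 + 0·-1 + 0·2 + 0·-1 = 0
  col T5: 0·-2 + 1·0 + 1·0 + 0·4 = 0

y = (p0:0, p1:1, p2:0, p3:1, p4:0, p5:0, p6:0, p7:0)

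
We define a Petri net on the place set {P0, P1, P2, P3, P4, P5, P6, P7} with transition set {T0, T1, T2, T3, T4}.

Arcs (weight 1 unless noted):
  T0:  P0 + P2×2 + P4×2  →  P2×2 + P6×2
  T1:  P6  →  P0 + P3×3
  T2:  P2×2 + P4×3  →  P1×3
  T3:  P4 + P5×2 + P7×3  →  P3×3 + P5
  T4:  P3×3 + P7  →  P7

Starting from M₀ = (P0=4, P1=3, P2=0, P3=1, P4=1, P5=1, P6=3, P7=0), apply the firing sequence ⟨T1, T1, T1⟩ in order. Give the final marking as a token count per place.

step 1: fire T1:  (P0=4, P1=3, P2=0, P3=1, P4=1, P5=1, P6=3, P7=0) → (P0=5, P1=3, P2=0, P3=4, P4=1, P5=1, P6=2, P7=0)
step 2: fire T1:  (P0=5, P1=3, P2=0, P3=4, P4=1, P5=1, P6=2, P7=0) → (P0=6, P1=3, P2=0, P3=7, P4=1, P5=1, P6=1, P7=0)
step 3: fire T1:  (P0=6, P1=3, P2=0, P3=7, P4=1, P5=1, P6=1, P7=0) → (P0=7, P1=3, P2=0, P3=10, P4=1, P5=1, P6=0, P7=0)

(P0=7, P1=3, P2=0, P3=10, P4=1, P5=1, P6=0, P7=0)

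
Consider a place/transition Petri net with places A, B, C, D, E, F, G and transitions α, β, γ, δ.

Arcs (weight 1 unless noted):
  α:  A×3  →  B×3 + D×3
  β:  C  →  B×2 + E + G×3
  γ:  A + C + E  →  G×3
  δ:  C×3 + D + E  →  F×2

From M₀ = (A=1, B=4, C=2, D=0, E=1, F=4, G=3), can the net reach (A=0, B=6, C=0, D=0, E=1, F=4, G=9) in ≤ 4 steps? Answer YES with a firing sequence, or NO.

step 1: fire β:  (A=1, B=4, C=2, D=0, E=1, F=4, G=3) → (A=1, B=6, C=1, D=0, E=2, F=4, G=6)
step 2: fire γ:  (A=1, B=6, C=1, D=0, E=2, F=4, G=6) → (A=0, B=6, C=0, D=0, E=1, F=4, G=9)

YES — reachable via ⟨β, γ⟩ (2 firings)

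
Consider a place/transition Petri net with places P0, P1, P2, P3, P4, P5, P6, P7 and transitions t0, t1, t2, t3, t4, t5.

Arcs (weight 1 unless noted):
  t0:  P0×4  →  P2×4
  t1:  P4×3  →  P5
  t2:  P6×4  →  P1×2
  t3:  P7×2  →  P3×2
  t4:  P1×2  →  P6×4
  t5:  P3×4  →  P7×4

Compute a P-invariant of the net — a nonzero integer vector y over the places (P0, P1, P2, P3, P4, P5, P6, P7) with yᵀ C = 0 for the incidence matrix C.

y = (P0:1, P1:0, P2:1, P3:0, P4:0, P5:0, P6:0, P7:0)

Incidence matrix C (rows=places, cols=transitions):
       t0   t1   t2   t3   t4   t5
   P0  -4    0    0    0    0    0
   P1   0    0    2    0   -2    0
   P2   4    0    0    0    0    0
   P3   0    0    0    2    0   -4
   P4   0   -3    0    0    0    0
   P5   0    1    0    0    0    0
   P6   0    0   -4    0    4    0
   P7   0    0    0   -2    0    4

Candidate y = [1, 0, 1, 0, 0, 0, 0, 0]; check y·C column-wise:
  col t0: 1·-4 + 1·4 = 0
  col t1: 1·0 + 1·0 + 0·-3 + 0·1 = 0
  col t2: 1·0 + 0·2 + 1·0 + 0·-4 = 0
  col t3: 1·0 + 1·0 + 0·2 + 0·-2 = 0
  col t4: 1·0 + 0·-2 + 1·0 + 0·4 = 0
  col t5: 1·0 + 1·0 + 0·-4 + 0·4 = 0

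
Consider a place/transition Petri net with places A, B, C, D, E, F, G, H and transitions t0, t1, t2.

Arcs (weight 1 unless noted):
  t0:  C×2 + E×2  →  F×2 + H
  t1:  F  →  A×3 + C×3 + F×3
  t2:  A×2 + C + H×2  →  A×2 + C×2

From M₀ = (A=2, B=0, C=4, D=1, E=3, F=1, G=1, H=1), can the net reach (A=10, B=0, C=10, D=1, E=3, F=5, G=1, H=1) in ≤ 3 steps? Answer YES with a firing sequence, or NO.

depth 0: 1 marking
depth 1: 3 markings reached so far
depth 2: 6 markings reached so far
depth 3: 9 markings reached so far
target is not among the 9 markings reachable within 3 steps

NO — not reachable within 3 firings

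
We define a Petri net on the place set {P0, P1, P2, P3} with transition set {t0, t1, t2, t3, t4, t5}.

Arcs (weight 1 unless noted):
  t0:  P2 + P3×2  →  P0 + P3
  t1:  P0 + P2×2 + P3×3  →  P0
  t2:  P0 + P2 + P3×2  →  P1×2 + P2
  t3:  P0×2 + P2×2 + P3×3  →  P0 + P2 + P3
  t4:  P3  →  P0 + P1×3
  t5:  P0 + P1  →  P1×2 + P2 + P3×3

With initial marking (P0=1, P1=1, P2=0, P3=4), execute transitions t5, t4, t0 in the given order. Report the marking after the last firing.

(P0=2, P1=5, P2=0, P3=5)

step 1: fire t5:  (P0=1, P1=1, P2=0, P3=4) → (P0=0, P1=2, P2=1, P3=7)
step 2: fire t4:  (P0=0, P1=2, P2=1, P3=7) → (P0=1, P1=5, P2=1, P3=6)
step 3: fire t0:  (P0=1, P1=5, P2=1, P3=6) → (P0=2, P1=5, P2=0, P3=5)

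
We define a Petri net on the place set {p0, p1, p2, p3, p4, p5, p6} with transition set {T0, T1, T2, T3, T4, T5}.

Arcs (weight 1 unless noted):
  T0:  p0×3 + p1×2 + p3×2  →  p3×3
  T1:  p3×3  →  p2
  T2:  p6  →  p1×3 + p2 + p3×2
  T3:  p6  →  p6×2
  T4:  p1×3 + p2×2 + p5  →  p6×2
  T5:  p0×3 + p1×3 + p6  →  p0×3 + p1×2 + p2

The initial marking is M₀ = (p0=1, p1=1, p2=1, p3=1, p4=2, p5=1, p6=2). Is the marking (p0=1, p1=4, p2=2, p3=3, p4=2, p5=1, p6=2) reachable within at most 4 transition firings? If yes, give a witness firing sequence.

YES — reachable via ⟨T2, T3⟩ (2 firings)

step 1: fire T2:  (p0=1, p1=1, p2=1, p3=1, p4=2, p5=1, p6=2) → (p0=1, p1=4, p2=2, p3=3, p4=2, p5=1, p6=1)
step 2: fire T3:  (p0=1, p1=4, p2=2, p3=3, p4=2, p5=1, p6=1) → (p0=1, p1=4, p2=2, p3=3, p4=2, p5=1, p6=2)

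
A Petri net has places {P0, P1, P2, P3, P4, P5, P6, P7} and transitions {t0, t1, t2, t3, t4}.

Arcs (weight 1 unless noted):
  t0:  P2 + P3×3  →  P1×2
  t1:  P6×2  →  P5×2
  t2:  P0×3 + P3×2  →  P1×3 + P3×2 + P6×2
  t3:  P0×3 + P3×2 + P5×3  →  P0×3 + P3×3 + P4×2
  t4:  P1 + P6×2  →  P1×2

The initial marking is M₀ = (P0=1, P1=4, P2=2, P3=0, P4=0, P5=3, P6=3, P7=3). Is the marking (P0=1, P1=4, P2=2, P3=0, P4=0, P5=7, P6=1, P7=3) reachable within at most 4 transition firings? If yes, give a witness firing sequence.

depth 0: 1 marking
depth 1: 3 markings reached so far
depth 2: 3 markings reached so far
(frontier empty at depth 2; search complete)
target is not among the 3 markings reachable within 4 steps

NO — not reachable within 4 firings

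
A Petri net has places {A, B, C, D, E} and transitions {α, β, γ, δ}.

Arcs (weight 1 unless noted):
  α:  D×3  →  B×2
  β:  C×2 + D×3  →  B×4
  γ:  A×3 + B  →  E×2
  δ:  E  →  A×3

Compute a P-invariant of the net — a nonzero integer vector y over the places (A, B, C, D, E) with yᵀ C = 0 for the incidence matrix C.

Incidence matrix C (rows=places, cols=transitions):
        α    β    γ    δ
    A   0    0   -3    3
    B   2    4   -1    0
    C   0   -2    0    0
    D  -3   -3    0    0
    E   0    0    2   -1

Candidate y = [1, 3, 3, 2, 3]; check y·C column-wise:
  col α: 1·0 + 3·2 + 3·0 + 2·-3 + 3·0 = 0
  col β: 1·0 + 3·4 + 3·-2 + 2·-3 + 3·0 = 0
  col γ: 1·-3 + 3·-1 + 3·0 + 2·0 + 3·2 = 0
  col δ: 1·3 + 3·0 + 3·0 + 2·0 + 3·-1 = 0

y = (A:1, B:3, C:3, D:2, E:3)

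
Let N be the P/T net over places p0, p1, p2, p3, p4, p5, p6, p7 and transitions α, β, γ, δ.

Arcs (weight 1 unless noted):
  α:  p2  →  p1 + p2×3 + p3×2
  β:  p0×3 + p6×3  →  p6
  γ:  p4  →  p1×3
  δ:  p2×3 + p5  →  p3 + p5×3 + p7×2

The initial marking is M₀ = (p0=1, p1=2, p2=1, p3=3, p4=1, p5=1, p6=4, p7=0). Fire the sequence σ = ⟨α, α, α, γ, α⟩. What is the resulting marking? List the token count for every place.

step 1: fire α:  (p0=1, p1=2, p2=1, p3=3, p4=1, p5=1, p6=4, p7=0) → (p0=1, p1=3, p2=3, p3=5, p4=1, p5=1, p6=4, p7=0)
step 2: fire α:  (p0=1, p1=3, p2=3, p3=5, p4=1, p5=1, p6=4, p7=0) → (p0=1, p1=4, p2=5, p3=7, p4=1, p5=1, p6=4, p7=0)
step 3: fire α:  (p0=1, p1=4, p2=5, p3=7, p4=1, p5=1, p6=4, p7=0) → (p0=1, p1=5, p2=7, p3=9, p4=1, p5=1, p6=4, p7=0)
step 4: fire γ:  (p0=1, p1=5, p2=7, p3=9, p4=1, p5=1, p6=4, p7=0) → (p0=1, p1=8, p2=7, p3=9, p4=0, p5=1, p6=4, p7=0)
step 5: fire α:  (p0=1, p1=8, p2=7, p3=9, p4=0, p5=1, p6=4, p7=0) → (p0=1, p1=9, p2=9, p3=11, p4=0, p5=1, p6=4, p7=0)

(p0=1, p1=9, p2=9, p3=11, p4=0, p5=1, p6=4, p7=0)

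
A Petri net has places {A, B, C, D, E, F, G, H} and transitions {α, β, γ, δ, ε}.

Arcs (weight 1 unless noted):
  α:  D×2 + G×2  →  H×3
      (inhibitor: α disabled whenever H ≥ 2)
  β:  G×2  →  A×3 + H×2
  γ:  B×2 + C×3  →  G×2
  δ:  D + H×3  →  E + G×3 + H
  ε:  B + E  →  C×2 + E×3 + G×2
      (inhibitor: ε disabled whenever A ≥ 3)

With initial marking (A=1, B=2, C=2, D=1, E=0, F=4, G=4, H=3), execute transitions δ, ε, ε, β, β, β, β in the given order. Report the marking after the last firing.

(A=13, B=0, C=6, D=0, E=5, F=4, G=3, H=9)

step 1: fire δ:  (A=1, B=2, C=2, D=1, E=0, F=4, G=4, H=3) → (A=1, B=2, C=2, D=0, E=1, F=4, G=7, H=1)
step 2: fire ε:  (A=1, B=2, C=2, D=0, E=1, F=4, G=7, H=1) → (A=1, B=1, C=4, D=0, E=3, F=4, G=9, H=1)
step 3: fire ε:  (A=1, B=1, C=4, D=0, E=3, F=4, G=9, H=1) → (A=1, B=0, C=6, D=0, E=5, F=4, G=11, H=1)
step 4: fire β:  (A=1, B=0, C=6, D=0, E=5, F=4, G=11, H=1) → (A=4, B=0, C=6, D=0, E=5, F=4, G=9, H=3)
step 5: fire β:  (A=4, B=0, C=6, D=0, E=5, F=4, G=9, H=3) → (A=7, B=0, C=6, D=0, E=5, F=4, G=7, H=5)
step 6: fire β:  (A=7, B=0, C=6, D=0, E=5, F=4, G=7, H=5) → (A=10, B=0, C=6, D=0, E=5, F=4, G=5, H=7)
step 7: fire β:  (A=10, B=0, C=6, D=0, E=5, F=4, G=5, H=7) → (A=13, B=0, C=6, D=0, E=5, F=4, G=3, H=9)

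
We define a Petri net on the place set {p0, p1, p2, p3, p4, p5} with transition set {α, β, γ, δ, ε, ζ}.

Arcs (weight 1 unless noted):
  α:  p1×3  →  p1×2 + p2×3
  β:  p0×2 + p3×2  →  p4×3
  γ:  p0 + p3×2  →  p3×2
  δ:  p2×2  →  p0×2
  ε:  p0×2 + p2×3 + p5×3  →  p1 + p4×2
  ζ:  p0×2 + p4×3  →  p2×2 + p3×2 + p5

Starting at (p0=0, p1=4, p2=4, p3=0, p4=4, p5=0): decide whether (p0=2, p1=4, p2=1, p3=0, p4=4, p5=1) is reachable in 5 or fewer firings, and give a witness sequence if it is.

NO — not reachable within 5 firings

depth 0: 1 marking
depth 1: 3 markings reached so far
depth 2: 7 markings reached so far
depth 3: 11 markings reached so far
depth 4: 18 markings reached so far
depth 5: 26 markings reached so far
target is not among the 26 markings reachable within 5 steps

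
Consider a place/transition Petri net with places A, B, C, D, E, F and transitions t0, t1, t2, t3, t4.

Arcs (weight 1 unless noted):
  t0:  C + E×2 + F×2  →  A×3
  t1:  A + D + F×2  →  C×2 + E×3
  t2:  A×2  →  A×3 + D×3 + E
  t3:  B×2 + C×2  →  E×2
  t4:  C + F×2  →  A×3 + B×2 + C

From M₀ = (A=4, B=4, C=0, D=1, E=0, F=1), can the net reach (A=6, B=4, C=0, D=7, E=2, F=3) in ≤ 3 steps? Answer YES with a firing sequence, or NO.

NO — not reachable within 3 firings

depth 0: 1 marking
depth 1: 2 markings reached so far
depth 2: 3 markings reached so far
depth 3: 4 markings reached so far
target is not among the 4 markings reachable within 3 steps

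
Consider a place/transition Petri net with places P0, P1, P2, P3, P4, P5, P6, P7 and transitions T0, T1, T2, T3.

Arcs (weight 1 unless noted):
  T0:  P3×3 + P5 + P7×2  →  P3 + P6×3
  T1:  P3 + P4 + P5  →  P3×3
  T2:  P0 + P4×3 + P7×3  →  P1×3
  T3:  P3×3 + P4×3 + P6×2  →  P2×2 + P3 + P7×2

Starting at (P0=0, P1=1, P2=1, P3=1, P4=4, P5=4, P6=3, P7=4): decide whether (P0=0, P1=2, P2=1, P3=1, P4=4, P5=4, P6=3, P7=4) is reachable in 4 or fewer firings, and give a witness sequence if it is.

depth 0: 1 marking
depth 1: 2 markings reached so far
depth 2: 5 markings reached so far
depth 3: 7 markings reached so far
depth 4: 10 markings reached so far
target is not among the 10 markings reachable within 4 steps

NO — not reachable within 4 firings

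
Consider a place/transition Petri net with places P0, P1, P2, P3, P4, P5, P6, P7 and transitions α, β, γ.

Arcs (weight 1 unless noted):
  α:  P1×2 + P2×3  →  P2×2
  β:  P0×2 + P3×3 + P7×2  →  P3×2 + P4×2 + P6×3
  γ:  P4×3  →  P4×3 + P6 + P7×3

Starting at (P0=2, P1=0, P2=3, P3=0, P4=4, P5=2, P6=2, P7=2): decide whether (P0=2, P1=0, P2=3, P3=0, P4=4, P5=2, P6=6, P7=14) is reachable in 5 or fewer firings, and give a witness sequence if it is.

step 1: fire γ:  (P0=2, P1=0, P2=3, P3=0, P4=4, P5=2, P6=2, P7=2) → (P0=2, P1=0, P2=3, P3=0, P4=4, P5=2, P6=3, P7=5)
step 2: fire γ:  (P0=2, P1=0, P2=3, P3=0, P4=4, P5=2, P6=3, P7=5) → (P0=2, P1=0, P2=3, P3=0, P4=4, P5=2, P6=4, P7=8)
step 3: fire γ:  (P0=2, P1=0, P2=3, P3=0, P4=4, P5=2, P6=4, P7=8) → (P0=2, P1=0, P2=3, P3=0, P4=4, P5=2, P6=5, P7=11)
step 4: fire γ:  (P0=2, P1=0, P2=3, P3=0, P4=4, P5=2, P6=5, P7=11) → (P0=2, P1=0, P2=3, P3=0, P4=4, P5=2, P6=6, P7=14)

YES — reachable via ⟨γ, γ, γ, γ⟩ (4 firings)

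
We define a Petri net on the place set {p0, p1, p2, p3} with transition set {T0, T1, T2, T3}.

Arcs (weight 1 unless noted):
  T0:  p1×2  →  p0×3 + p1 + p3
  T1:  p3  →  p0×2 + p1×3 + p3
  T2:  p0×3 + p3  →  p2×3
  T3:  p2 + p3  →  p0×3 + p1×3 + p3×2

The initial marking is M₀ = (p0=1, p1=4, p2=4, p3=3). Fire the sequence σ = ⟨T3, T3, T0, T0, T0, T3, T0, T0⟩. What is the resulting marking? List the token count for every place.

(p0=25, p1=8, p2=1, p3=11)

step 1: fire T3:  (p0=1, p1=4, p2=4, p3=3) → (p0=4, p1=7, p2=3, p3=4)
step 2: fire T3:  (p0=4, p1=7, p2=3, p3=4) → (p0=7, p1=10, p2=2, p3=5)
step 3: fire T0:  (p0=7, p1=10, p2=2, p3=5) → (p0=10, p1=9, p2=2, p3=6)
step 4: fire T0:  (p0=10, p1=9, p2=2, p3=6) → (p0=13, p1=8, p2=2, p3=7)
step 5: fire T0:  (p0=13, p1=8, p2=2, p3=7) → (p0=16, p1=7, p2=2, p3=8)
step 6: fire T3:  (p0=16, p1=7, p2=2, p3=8) → (p0=19, p1=10, p2=1, p3=9)
step 7: fire T0:  (p0=19, p1=10, p2=1, p3=9) → (p0=22, p1=9, p2=1, p3=10)
step 8: fire T0:  (p0=22, p1=9, p2=1, p3=10) → (p0=25, p1=8, p2=1, p3=11)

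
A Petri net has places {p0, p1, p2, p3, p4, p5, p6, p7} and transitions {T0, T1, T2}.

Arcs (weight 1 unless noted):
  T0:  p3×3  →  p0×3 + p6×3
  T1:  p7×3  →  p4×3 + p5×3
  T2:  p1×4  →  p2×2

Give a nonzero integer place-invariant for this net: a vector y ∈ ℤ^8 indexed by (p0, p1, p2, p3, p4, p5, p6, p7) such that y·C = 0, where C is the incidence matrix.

Incidence matrix C (rows=places, cols=transitions):
       T0   T1   T2
   p0   3    0    0
   p1   0    0   -4
   p2   0    0    2
   p3  -3    0    0
   p4   0    3    0
   p5   0    3    0
   p6   3    0    0
   p7   0   -3    0

Candidate y = [0, 1, 2, 0, 0, 0, 0, 0]; check y·C column-wise:
  col T0: 0·3 + 1·0 + 2·0 + 0·-3 + 0·3 = 0
  col T1: 1·0 + 2·0 + 0·3 + 0·3 + 0·-3 = 0
  col T2: 1·-4 + 2·2 = 0

y = (p0:0, p1:1, p2:2, p3:0, p4:0, p5:0, p6:0, p7:0)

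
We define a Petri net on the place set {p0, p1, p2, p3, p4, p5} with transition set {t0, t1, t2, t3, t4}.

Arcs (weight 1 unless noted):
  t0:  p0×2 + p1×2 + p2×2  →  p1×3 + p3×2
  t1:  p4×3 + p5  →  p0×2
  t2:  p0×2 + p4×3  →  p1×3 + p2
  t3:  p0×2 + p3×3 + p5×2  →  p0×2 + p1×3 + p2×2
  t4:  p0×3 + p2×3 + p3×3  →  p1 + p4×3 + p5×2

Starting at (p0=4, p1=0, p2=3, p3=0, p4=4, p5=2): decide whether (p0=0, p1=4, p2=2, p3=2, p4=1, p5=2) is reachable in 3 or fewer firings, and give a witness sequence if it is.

step 1: fire t2:  (p0=4, p1=0, p2=3, p3=0, p4=4, p5=2) → (p0=2, p1=3, p2=4, p3=0, p4=1, p5=2)
step 2: fire t0:  (p0=2, p1=3, p2=4, p3=0, p4=1, p5=2) → (p0=0, p1=4, p2=2, p3=2, p4=1, p5=2)

YES — reachable via ⟨t2, t0⟩ (2 firings)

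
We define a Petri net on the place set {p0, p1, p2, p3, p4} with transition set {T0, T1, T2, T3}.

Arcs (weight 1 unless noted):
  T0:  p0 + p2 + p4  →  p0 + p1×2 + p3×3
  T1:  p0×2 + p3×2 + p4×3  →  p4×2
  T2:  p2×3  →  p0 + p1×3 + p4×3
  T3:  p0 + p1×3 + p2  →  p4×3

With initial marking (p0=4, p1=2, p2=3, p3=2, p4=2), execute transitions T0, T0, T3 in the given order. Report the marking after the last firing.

(p0=3, p1=3, p2=0, p3=8, p4=3)

step 1: fire T0:  (p0=4, p1=2, p2=3, p3=2, p4=2) → (p0=4, p1=4, p2=2, p3=5, p4=1)
step 2: fire T0:  (p0=4, p1=4, p2=2, p3=5, p4=1) → (p0=4, p1=6, p2=1, p3=8, p4=0)
step 3: fire T3:  (p0=4, p1=6, p2=1, p3=8, p4=0) → (p0=3, p1=3, p2=0, p3=8, p4=3)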